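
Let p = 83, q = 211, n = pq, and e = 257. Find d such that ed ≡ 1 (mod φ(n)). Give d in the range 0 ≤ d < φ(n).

φ(n) = (p−1)(q−1) = 82·210 = 17220.
Need d with 257·d ≡ 1 (mod 17220). Apply the extended Euclidean algorithm:
17220 = 67*257 + 1
257 = 257*1 + 0
Back-substitute:
1 = 17220 − 67·257
So 257·(-67) ≡ 1 (mod 17220), hence d ≡ -67 ≡ 17153 (mod 17220).

17153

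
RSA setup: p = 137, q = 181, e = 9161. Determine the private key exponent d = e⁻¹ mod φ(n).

18521

φ(n) = (p−1)(q−1) = 136·180 = 24480.
Need d with 9161·d ≡ 1 (mod 24480). Apply the extended Euclidean algorithm:
24480 = 2×9161 + 6158
9161 = 1×6158 + 3003
6158 = 2×3003 + 152
3003 = 19×152 + 115
152 = 1×115 + 37
115 = 3×37 + 4
37 = 9×4 + 1
4 = 4×1 + 0
Back-substitute:
1 = 37 − 9·4
1 = −9·115 + 28·37
1 = 28·152 − 37·115
1 = −37·3003 + 731·152
1 = 731·6158 − 1499·3003
1 = −1499·9161 + 2230·6158
1 = 2230·24480 − 5959·9161
So 9161·(-5959) ≡ 1 (mod 24480), hence d ≡ -5959 ≡ 18521 (mod 24480).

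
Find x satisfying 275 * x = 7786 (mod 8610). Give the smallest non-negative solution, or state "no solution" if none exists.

no solution

gcd(275, 8610):
8610 = 31·275 + 85
275 = 3·85 + 20
85 = 4·20 + 5
20 = 4·5 + 0
gcd = 5, but 5 ∤ 7786, so the congruence has no solution.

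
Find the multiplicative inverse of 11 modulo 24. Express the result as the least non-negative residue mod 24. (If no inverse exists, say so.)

Extended Euclidean algorithm:
24 = 2·11 + 2
11 = 5·2 + 1
2 = 2·1 + 0
gcd = 1, so the inverse exists. Back-substitute:
1 = 11 − 5·2
1 = −5·24 + 11·11
So 11·11 ≡ 1 (mod 24).

11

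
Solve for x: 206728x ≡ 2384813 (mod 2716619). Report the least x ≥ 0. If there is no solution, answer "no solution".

370812

First find gcd(206728, 2716619):
2716619 = 13·206728 + 29155
206728 = 7·29155 + 2643
29155 = 11·2643 + 82
2643 = 32·82 + 19
82 = 4·19 + 6
19 = 3·6 + 1
6 = 6·1 + 0
gcd = 1, so a unique solution mod 2716619 exists.
Back-substitute for the Bézout coefficients:
1 = 19 − 3·6
1 = −3·82 + 13·19
1 = 13·2643 − 419·82
1 = −419·29155 + 4622·2643
1 = 4622·206728 − 32773·29155
1 = −32773·2716619 + 430671·206728
So 206728·(430671) ≡ 1 (mod 2716619), giving 206728⁻¹ ≡ 430671.
x ≡ 206728⁻¹·2384813 ≡ 430671·2384813 ≡ 370812 (mod 2716619).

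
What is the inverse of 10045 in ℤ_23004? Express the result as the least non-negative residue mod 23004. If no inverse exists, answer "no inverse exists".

22033

Apply the Euclidean algorithm to 23004 and 10045:
23004 = 2·10045 + 2914
10045 = 3·2914 + 1303
2914 = 2·1303 + 308
1303 = 4·308 + 71
308 = 4·71 + 24
71 = 2·24 + 23
24 = 1·23 + 1
23 = 23·1 + 0
Since gcd(10045, 23004) = 1, back-substitute to write 1 as a combination:
1 = 24 − 23
1 = −71 + 3·24
1 = 3·308 − 13·71
1 = −13·1303 + 55·308
1 = 55·2914 − 123·1303
1 = −123·10045 + 424·2914
1 = 424·23004 − 971·10045
Hence 10045⁻¹ ≡ -971 ≡ 22033 (mod 23004).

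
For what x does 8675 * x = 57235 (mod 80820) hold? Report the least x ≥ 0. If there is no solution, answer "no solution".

First find gcd(8675, 80820):
80820 = 9·8675 + 2745
8675 = 3·2745 + 440
2745 = 6·440 + 105
440 = 4·105 + 20
105 = 5·20 + 5
20 = 4·5 + 0
gcd = 5 and 5 | 57235, so solutions exist. Divide through by 5: 1735x ≡ 11447 (mod 16164).
Now find 1735⁻¹ mod 16164:
16164 = 9·1735 + 549
1735 = 3·549 + 88
549 = 6·88 + 21
88 = 4·21 + 4
21 = 5·4 + 1
4 = 4·1 + 0
Back-substitute:
1 = 21 − 5·4
1 = −5·88 + 21·21
1 = 21·549 − 131·88
1 = −131·1735 + 414·549
1 = 414·16164 − 3857·1735
So 1735·(-3857) ≡ 1 (mod 16164), i.e. 1735⁻¹ ≡ 12307.
Then x ≡ 12307·11447 ≡ 8969 (mod 16164); the smallest non-negative solution is x = 8969.

8969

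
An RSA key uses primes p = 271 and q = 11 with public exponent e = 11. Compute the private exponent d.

φ(n) = (p−1)(q−1) = 270·10 = 2700.
Need d with 11·d ≡ 1 (mod 2700). Apply the extended Euclidean algorithm:
2700 = 245*11 + 5
11 = 2*5 + 1
5 = 5*1 + 0
Back-substitute:
1 = 11 − 2·5
1 = −2·2700 + 491·11
So 11·491 ≡ 1 (mod 2700), hence d = 491.

491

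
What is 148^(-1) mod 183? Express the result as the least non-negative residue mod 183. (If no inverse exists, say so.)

115

Run Euclid on (183, 148):
183 = 1*148 + 35
148 = 4*35 + 8
35 = 4*8 + 3
8 = 2*3 + 2
3 = 1*2 + 1
2 = 2*1 + 0
The gcd is 1. Working backward:
1 = 3 − 2
1 = −8 + 3·3
1 = 3·35 − 13·8
1 = −13·148 + 55·35
1 = 55·183 − 68·148
Hence 148⁻¹ ≡ -68 ≡ 115 (mod 183).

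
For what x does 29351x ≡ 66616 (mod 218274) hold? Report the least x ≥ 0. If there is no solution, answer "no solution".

gcd(29351, 218274):
218274 = 7*29351 + 12817
29351 = 2*12817 + 3717
12817 = 3*3717 + 1666
3717 = 2*1666 + 385
1666 = 4*385 + 126
385 = 3*126 + 7
126 = 18*7 + 0
gcd = 7, but 7 ∤ 66616, so the congruence has no solution.

no solution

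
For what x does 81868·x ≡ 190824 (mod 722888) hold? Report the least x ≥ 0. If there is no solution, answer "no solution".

161740

First find gcd(81868, 722888):
722888 = 8·81868 + 67944
81868 = 1·67944 + 13924
67944 = 4·13924 + 12248
13924 = 1·12248 + 1676
12248 = 7·1676 + 516
1676 = 3·516 + 128
516 = 4·128 + 4
128 = 32·4 + 0
gcd = 4 and 4 | 190824, so solutions exist. Divide through by 4: 20467x ≡ 47706 (mod 180722).
Now find 20467⁻¹ mod 180722:
180722 = 8×20467 + 16986
20467 = 1×16986 + 3481
16986 = 4×3481 + 3062
3481 = 1×3062 + 419
3062 = 7×419 + 129
419 = 3×129 + 32
129 = 4×32 + 1
32 = 32×1 + 0
Back-substitute:
1 = 129 − 4·32
1 = −4·419 + 13·129
1 = 13·3062 − 95·419
1 = −95·3481 + 108·3062
1 = 108·16986 − 527·3481
1 = −527·20467 + 635·16986
1 = 635·180722 − 5607·20467
So 20467·(-5607) ≡ 1 (mod 180722), i.e. 20467⁻¹ ≡ 175115.
Then x ≡ 175115·47706 ≡ 161740 (mod 180722); the smallest non-negative solution is x = 161740.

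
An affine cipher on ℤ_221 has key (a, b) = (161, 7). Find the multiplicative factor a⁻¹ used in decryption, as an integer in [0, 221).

Run Euclid on (221, 161):
221 = 1*161 + 60
161 = 2*60 + 41
60 = 1*41 + 19
41 = 2*19 + 3
19 = 6*3 + 1
3 = 3*1 + 0
gcd = 1, so the inverse exists. Back-substitute:
1 = 19 − 6·3
1 = −6·41 + 13·19
1 = 13·60 − 19·41
1 = −19·161 + 51·60
1 = 51·221 − 70·161
Thus 161·(-70) ≡ 1 (mod 221); reducing, -70 mod 221 = 151.

151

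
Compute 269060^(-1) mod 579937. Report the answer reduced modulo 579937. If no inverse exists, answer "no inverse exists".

518264

gcd(579937, 269060) by repeated division:
579937 = 2*269060 + 41817
269060 = 6*41817 + 18158
41817 = 2*18158 + 5501
18158 = 3*5501 + 1655
5501 = 3*1655 + 536
1655 = 3*536 + 47
536 = 11*47 + 19
47 = 2*19 + 9
19 = 2*9 + 1
9 = 9*1 + 0
The gcd is 1. Working backward:
1 = 19 − 2·9
1 = −2·47 + 5·19
1 = 5·536 − 57·47
1 = −57·1655 + 176·536
1 = 176·5501 − 585·1655
1 = −585·18158 + 1931·5501
1 = 1931·41817 − 4447·18158
1 = −4447·269060 + 28613·41817
1 = 28613·579937 − 61673·269060
So 269060·(-61673) ≡ 1 (mod 579937), and -61673 ≡ 518264 (mod 579937).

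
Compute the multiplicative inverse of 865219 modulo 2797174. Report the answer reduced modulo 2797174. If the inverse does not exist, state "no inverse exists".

533653

gcd(2797174, 865219) by repeated division:
2797174 = 3*865219 + 201517
865219 = 4*201517 + 59151
201517 = 3*59151 + 24064
59151 = 2*24064 + 11023
24064 = 2*11023 + 2018
11023 = 5*2018 + 933
2018 = 2*933 + 152
933 = 6*152 + 21
152 = 7*21 + 5
21 = 4*5 + 1
5 = 5*1 + 0
Since gcd(865219, 2797174) = 1, back-substitute to write 1 as a combination:
1 = 21 − 4·5
1 = −4·152 + 29·21
1 = 29·933 − 178·152
1 = −178·2018 + 385·933
1 = 385·11023 − 2103·2018
1 = −2103·24064 + 4591·11023
1 = 4591·59151 − 11285·24064
1 = −11285·201517 + 38446·59151
1 = 38446·865219 − 165069·201517
1 = −165069·2797174 + 533653·865219
So 865219·533653 ≡ 1 (mod 2797174).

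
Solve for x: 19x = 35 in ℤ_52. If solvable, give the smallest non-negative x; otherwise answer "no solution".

21

First find gcd(19, 52):
52 = 2·19 + 14
19 = 1·14 + 5
14 = 2·5 + 4
5 = 1·4 + 1
4 = 4·1 + 0
gcd = 1, so a unique solution mod 52 exists.
Back-substitute for the Bézout coefficients:
1 = 5 − 4
1 = −14 + 3·5
1 = 3·19 − 4·14
1 = −4·52 + 11·19
So 19·(11) ≡ 1 (mod 52), giving 19⁻¹ ≡ 11.
x ≡ 19⁻¹·35 ≡ 11·35 ≡ 21 (mod 52).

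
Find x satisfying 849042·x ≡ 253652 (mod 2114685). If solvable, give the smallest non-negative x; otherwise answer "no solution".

gcd(849042, 2114685):
2114685 = 2*849042 + 416601
849042 = 2*416601 + 15840
416601 = 26*15840 + 4761
15840 = 3*4761 + 1557
4761 = 3*1557 + 90
1557 = 17*90 + 27
90 = 3*27 + 9
27 = 3*9 + 0
gcd = 9, but 9 ∤ 253652, so the congruence has no solution.

no solution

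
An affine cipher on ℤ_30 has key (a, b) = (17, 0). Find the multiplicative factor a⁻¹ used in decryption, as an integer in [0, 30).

gcd(30, 17) by repeated division:
30 = 1·17 + 13
17 = 1·13 + 4
13 = 3·4 + 1
4 = 4·1 + 0
The gcd is 1. Working backward:
1 = 13 − 3·4
1 = −3·17 + 4·13
1 = 4·30 − 7·17
So 17·(-7) ≡ 1 (mod 30), and -7 ≡ 23 (mod 30).

23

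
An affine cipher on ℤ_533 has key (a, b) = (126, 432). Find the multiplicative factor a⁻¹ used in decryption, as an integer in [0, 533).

55

Extended Euclidean algorithm:
533 = 4×126 + 29
126 = 4×29 + 10
29 = 2×10 + 9
10 = 1×9 + 1
9 = 9×1 + 0
gcd = 1, so the inverse exists. Back-substitute:
1 = 10 − 9
1 = −29 + 3·10
1 = 3·126 − 13·29
1 = −13·533 + 55·126
So 126·55 ≡ 1 (mod 533).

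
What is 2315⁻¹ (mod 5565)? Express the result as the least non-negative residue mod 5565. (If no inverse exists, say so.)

no inverse exists

Compute gcd(2315, 5565):
5565 = 2·2315 + 935
2315 = 2·935 + 445
935 = 2·445 + 45
445 = 9·45 + 40
45 = 1·40 + 5
40 = 8·5 + 0
Since gcd = 5 > 1, 2315 is not a unit mod 5565.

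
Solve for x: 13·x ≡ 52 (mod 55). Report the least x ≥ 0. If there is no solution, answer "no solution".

First find gcd(13, 55):
55 = 4*13 + 3
13 = 4*3 + 1
3 = 3*1 + 0
gcd = 1, so a unique solution mod 55 exists.
Back-substitute for the Bézout coefficients:
1 = 13 − 4·3
1 = −4·55 + 17·13
So 13·(17) ≡ 1 (mod 55), giving 13⁻¹ ≡ 17.
x ≡ 13⁻¹·52 ≡ 17·52 ≡ 4 (mod 55).

4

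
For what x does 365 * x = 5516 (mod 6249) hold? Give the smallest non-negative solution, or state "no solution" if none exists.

First find gcd(365, 6249):
6249 = 17×365 + 44
365 = 8×44 + 13
44 = 3×13 + 5
13 = 2×5 + 3
5 = 1×3 + 2
3 = 1×2 + 1
2 = 2×1 + 0
gcd = 1, so a unique solution mod 6249 exists.
Back-substitute for the Bézout coefficients:
1 = 3 − 2
1 = −5 + 2·3
1 = 2·13 − 5·5
1 = −5·44 + 17·13
1 = 17·365 − 141·44
1 = −141·6249 + 2414·365
So 365·(2414) ≡ 1 (mod 6249), giving 365⁻¹ ≡ 2414.
x ≡ 365⁻¹·5516 ≡ 2414·5516 ≡ 5254 (mod 6249).

5254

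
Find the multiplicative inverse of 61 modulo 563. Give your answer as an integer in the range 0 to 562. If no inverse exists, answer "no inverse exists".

Run Euclid on (563, 61):
563 = 9·61 + 14
61 = 4·14 + 5
14 = 2·5 + 4
5 = 1·4 + 1
4 = 4·1 + 0
gcd = 1, so the inverse exists. Back-substitute:
1 = 5 − 4
1 = −14 + 3·5
1 = 3·61 − 13·14
1 = −13·563 + 120·61
So 61·120 ≡ 1 (mod 563).

120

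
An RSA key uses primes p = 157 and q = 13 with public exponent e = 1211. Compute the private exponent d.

371

φ(n) = (p−1)(q−1) = 156·12 = 1872.
Need d with 1211·d ≡ 1 (mod 1872). Apply the extended Euclidean algorithm:
1872 = 1*1211 + 661
1211 = 1*661 + 550
661 = 1*550 + 111
550 = 4*111 + 106
111 = 1*106 + 5
106 = 21*5 + 1
5 = 5*1 + 0
Back-substitute:
1 = 106 − 21·5
1 = −21·111 + 22·106
1 = 22·550 − 109·111
1 = −109·661 + 131·550
1 = 131·1211 − 240·661
1 = −240·1872 + 371·1211
So 1211·371 ≡ 1 (mod 1872), hence d = 371.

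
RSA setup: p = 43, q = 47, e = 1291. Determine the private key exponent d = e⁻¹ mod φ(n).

859

φ(n) = (p−1)(q−1) = 42·46 = 1932.
Need d with 1291·d ≡ 1 (mod 1932). Apply the extended Euclidean algorithm:
1932 = 1*1291 + 641
1291 = 2*641 + 9
641 = 71*9 + 2
9 = 4*2 + 1
2 = 2*1 + 0
Back-substitute:
1 = 9 − 4·2
1 = −4·641 + 285·9
1 = 285·1291 − 574·641
1 = −574·1932 + 859·1291
So 1291·859 ≡ 1 (mod 1932), hence d = 859.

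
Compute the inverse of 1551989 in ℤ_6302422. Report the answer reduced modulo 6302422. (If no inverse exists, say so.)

2914635

Extended Euclidean algorithm:
6302422 = 4×1551989 + 94466
1551989 = 16×94466 + 40533
94466 = 2×40533 + 13400
40533 = 3×13400 + 333
13400 = 40×333 + 80
333 = 4×80 + 13
80 = 6×13 + 2
13 = 6×2 + 1
2 = 2×1 + 0
gcd = 1, so the inverse exists. Back-substitute:
1 = 13 − 6·2
1 = −6·80 + 37·13
1 = 37·333 − 154·80
1 = −154·13400 + 6197·333
1 = 6197·40533 − 18745·13400
1 = −18745·94466 + 43687·40533
1 = 43687·1551989 − 717737·94466
1 = −717737·6302422 + 2914635·1551989
So 1551989·2914635 ≡ 1 (mod 6302422).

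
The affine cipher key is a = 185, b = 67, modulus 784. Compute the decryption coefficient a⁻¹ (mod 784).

89

gcd(784, 185) by repeated division:
784 = 4×185 + 44
185 = 4×44 + 9
44 = 4×9 + 8
9 = 1×8 + 1
8 = 8×1 + 0
gcd = 1, so the inverse exists. Back-substitute:
1 = 9 − 8
1 = −44 + 5·9
1 = 5·185 − 21·44
1 = −21·784 + 89·185
So 185·89 ≡ 1 (mod 784).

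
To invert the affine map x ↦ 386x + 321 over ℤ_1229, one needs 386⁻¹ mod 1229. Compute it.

952

gcd(1229, 386) by repeated division:
1229 = 3·386 + 71
386 = 5·71 + 31
71 = 2·31 + 9
31 = 3·9 + 4
9 = 2·4 + 1
4 = 4·1 + 0
The gcd is 1. Working backward:
1 = 9 − 2·4
1 = −2·31 + 7·9
1 = 7·71 − 16·31
1 = −16·386 + 87·71
1 = 87·1229 − 277·386
Thus 386·(-277) ≡ 1 (mod 1229); reducing, -277 mod 1229 = 952.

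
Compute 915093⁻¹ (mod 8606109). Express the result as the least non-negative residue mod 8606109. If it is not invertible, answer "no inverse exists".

Euclidean algorithm on 8606109, 915093:
8606109 = 9·915093 + 370272
915093 = 2·370272 + 174549
370272 = 2·174549 + 21174
174549 = 8·21174 + 5157
21174 = 4·5157 + 546
5157 = 9·546 + 243
546 = 2·243 + 60
243 = 4·60 + 3
60 = 20·3 + 0
gcd(915093, 8606109) = 3 ≠ 1, so 915093 has no multiplicative inverse modulo 8606109.

no inverse exists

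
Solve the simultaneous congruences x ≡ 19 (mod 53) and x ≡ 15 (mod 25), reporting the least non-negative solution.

390

Write x = 19 + 53·k. Then 53·k ≡ 15 − 19 ≡ 21 (mod 25).
Need 53⁻¹ mod 25. Extended Euclid on (25, 3):
25 = 8·3 + 1
3 = 3·1 + 0
Back-substitute:
1 = 25 − 8·3
53⁻¹ ≡ 17 (mod 25), so k ≡ 17·21 ≡ 7 (mod 25).
x = 19 + 53·7 = 390.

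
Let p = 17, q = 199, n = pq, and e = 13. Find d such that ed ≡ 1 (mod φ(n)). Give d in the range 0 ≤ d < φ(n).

φ(n) = (p−1)(q−1) = 16·198 = 3168.
Need d with 13·d ≡ 1 (mod 3168). Apply the extended Euclidean algorithm:
3168 = 243*13 + 9
13 = 1*9 + 4
9 = 2*4 + 1
4 = 4*1 + 0
Back-substitute:
1 = 9 − 2·4
1 = −2·13 + 3·9
1 = 3·3168 − 731·13
So 13·(-731) ≡ 1 (mod 3168), hence d ≡ -731 ≡ 2437 (mod 3168).

2437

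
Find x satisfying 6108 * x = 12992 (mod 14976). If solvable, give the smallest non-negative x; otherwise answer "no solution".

no solution

gcd(6108, 14976):
14976 = 2×6108 + 2760
6108 = 2×2760 + 588
2760 = 4×588 + 408
588 = 1×408 + 180
408 = 2×180 + 48
180 = 3×48 + 36
48 = 1×36 + 12
36 = 3×12 + 0
gcd = 12, but 12 ∤ 12992, so the congruence has no solution.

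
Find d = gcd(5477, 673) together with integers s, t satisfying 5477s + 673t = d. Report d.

1

Apply Euclid's algorithm to 5477 and 673:
5477 = 8*673 + 93
673 = 7*93 + 22
93 = 4*22 + 5
22 = 4*5 + 2
5 = 2*2 + 1
2 = 2*1 + 0
gcd(5477, 673) = 1.
Express as a combination:
1 = 5 − 2·2
1 = −2·22 + 9·5
1 = 9·93 − 38·22
1 = −38·673 + 275·93
1 = 275·5477 − 2238·673
So 1 = (275)·5477 + (-2238)·673.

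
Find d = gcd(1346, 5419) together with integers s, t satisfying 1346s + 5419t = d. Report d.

Apply Euclid's algorithm to 5419 and 1346:
5419 = 4×1346 + 35
1346 = 38×35 + 16
35 = 2×16 + 3
16 = 5×3 + 1
3 = 3×1 + 0
gcd(1346, 5419) = 1.
Working backward:
1 = 16 − 5·3
1 = −5·35 + 11·16
1 = 11·1346 − 423·35
1 = −423·5419 + 1703·1346
So 1 = (-423)·5419 + (1703)·1346.

1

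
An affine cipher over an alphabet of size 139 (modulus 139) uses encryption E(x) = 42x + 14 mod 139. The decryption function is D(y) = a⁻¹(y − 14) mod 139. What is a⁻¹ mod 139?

Apply the Euclidean algorithm to 139 and 42:
139 = 3·42 + 13
42 = 3·13 + 3
13 = 4·3 + 1
3 = 3·1 + 0
Since gcd(42, 139) = 1, back-substitute to write 1 as a combination:
1 = 13 − 4·3
1 = −4·42 + 13·13
1 = 13·139 − 43·42
So 42·(-43) ≡ 1 (mod 139), and -43 ≡ 96 (mod 139).

96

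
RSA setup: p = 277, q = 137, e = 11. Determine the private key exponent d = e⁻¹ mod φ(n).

27299

φ(n) = (p−1)(q−1) = 276·136 = 37536.
Need d with 11·d ≡ 1 (mod 37536). Apply the extended Euclidean algorithm:
37536 = 3412×11 + 4
11 = 2×4 + 3
4 = 1×3 + 1
3 = 3×1 + 0
Back-substitute:
1 = 4 − 3
1 = −11 + 3·4
1 = 3·37536 − 10237·11
So 11·(-10237) ≡ 1 (mod 37536), hence d ≡ -10237 ≡ 27299 (mod 37536).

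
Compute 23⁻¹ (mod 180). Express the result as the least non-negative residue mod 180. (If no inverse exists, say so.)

47

Extended Euclidean algorithm:
180 = 7·23 + 19
23 = 1·19 + 4
19 = 4·4 + 3
4 = 1·3 + 1
3 = 3·1 + 0
gcd = 1, so the inverse exists. Back-substitute:
1 = 4 − 3
1 = −19 + 5·4
1 = 5·23 − 6·19
1 = −6·180 + 47·23
So 23·47 ≡ 1 (mod 180).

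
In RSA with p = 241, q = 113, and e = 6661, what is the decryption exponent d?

φ(n) = (p−1)(q−1) = 240·112 = 26880.
Need d with 6661·d ≡ 1 (mod 26880). Apply the extended Euclidean algorithm:
26880 = 4*6661 + 236
6661 = 28*236 + 53
236 = 4*53 + 24
53 = 2*24 + 5
24 = 4*5 + 4
5 = 1*4 + 1
4 = 4*1 + 0
Back-substitute:
1 = 5 − 4
1 = −24 + 5·5
1 = 5·53 − 11·24
1 = −11·236 + 49·53
1 = 49·6661 − 1383·236
1 = −1383·26880 + 5581·6661
So 6661·5581 ≡ 1 (mod 26880), hence d = 5581.

5581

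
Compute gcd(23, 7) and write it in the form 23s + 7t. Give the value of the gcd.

1

Euclidean algorithm:
23 = 3×7 + 2
7 = 3×2 + 1
2 = 2×1 + 0
gcd(23, 7) = 1.
Back-substituting:
1 = 7 − 3·2
1 = −3·23 + 10·7
So 1 = (-3)·23 + (10)·7.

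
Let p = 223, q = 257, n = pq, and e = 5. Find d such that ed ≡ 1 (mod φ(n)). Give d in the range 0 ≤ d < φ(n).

φ(n) = (p−1)(q−1) = 222·256 = 56832.
Need d with 5·d ≡ 1 (mod 56832). Apply the extended Euclidean algorithm:
56832 = 11366·5 + 2
5 = 2·2 + 1
2 = 2·1 + 0
Back-substitute:
1 = 5 − 2·2
1 = −2·56832 + 22733·5
So 5·22733 ≡ 1 (mod 56832), hence d = 22733.

22733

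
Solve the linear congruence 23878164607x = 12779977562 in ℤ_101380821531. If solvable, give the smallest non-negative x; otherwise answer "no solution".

First find gcd(23878164607, 101380821531):
101380821531 = 4×23878164607 + 5868163103
23878164607 = 4×5868163103 + 405512195
5868163103 = 14×405512195 + 190992373
405512195 = 2×190992373 + 23527449
190992373 = 8×23527449 + 2772781
23527449 = 8×2772781 + 1345201
2772781 = 2×1345201 + 82379
1345201 = 16×82379 + 27137
82379 = 3×27137 + 968
27137 = 28×968 + 33
968 = 29×33 + 11
33 = 3×11 + 0
gcd = 11 and 11 | 12779977562, so solutions exist. Divide through by 11: 2170742237x ≡ 1161816142 (mod 9216438321).
Now find 2170742237⁻¹ mod 9216438321:
9216438321 = 4·2170742237 + 533469373
2170742237 = 4·533469373 + 36864745
533469373 = 14·36864745 + 17362943
36864745 = 2·17362943 + 2138859
17362943 = 8·2138859 + 252071
2138859 = 8·252071 + 122291
252071 = 2·122291 + 7489
122291 = 16·7489 + 2467
7489 = 3·2467 + 88
2467 = 28·88 + 3
88 = 29·3 + 1
3 = 3·1 + 0
Back-substitute:
1 = 88 − 29·3
1 = −29·2467 + 813·88
1 = 813·7489 − 2468·2467
1 = −2468·122291 + 40301·7489
1 = 40301·252071 − 83070·122291
1 = −83070·2138859 + 704861·252071
1 = 704861·17362943 − 5721958·2138859
1 = −5721958·36864745 + 12148777·17362943
1 = 12148777·533469373 − 175804836·36864745
1 = −175804836·2170742237 + 715368121·533469373
1 = 715368121·9216438321 − 3037277320·2170742237
So 2170742237·(-3037277320) ≡ 1 (mod 9216438321), i.e. 2170742237⁻¹ ≡ 6179161001.
Then x ≡ 6179161001·1161816142 ≡ 3816185159 (mod 9216438321); the smallest non-negative solution is x = 3816185159.

3816185159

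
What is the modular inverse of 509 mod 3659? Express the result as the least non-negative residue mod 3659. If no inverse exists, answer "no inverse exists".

2020

Extended Euclidean algorithm:
3659 = 7×509 + 96
509 = 5×96 + 29
96 = 3×29 + 9
29 = 3×9 + 2
9 = 4×2 + 1
2 = 2×1 + 0
Since gcd(509, 3659) = 1, back-substitute to write 1 as a combination:
1 = 9 − 4·2
1 = −4·29 + 13·9
1 = 13·96 − 43·29
1 = −43·509 + 228·96
1 = 228·3659 − 1639·509
Hence 509⁻¹ ≡ -1639 ≡ 2020 (mod 3659).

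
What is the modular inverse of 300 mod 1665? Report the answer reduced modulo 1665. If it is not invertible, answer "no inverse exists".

Euclidean algorithm on 1665, 300:
1665 = 5×300 + 165
300 = 1×165 + 135
165 = 1×135 + 30
135 = 4×30 + 15
30 = 2×15 + 0
The gcd is 15, not 1, hence no inverse exists.

no inverse exists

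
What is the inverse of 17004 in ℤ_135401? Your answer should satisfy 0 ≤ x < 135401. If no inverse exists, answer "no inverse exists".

32831

Apply the Euclidean algorithm to 135401 and 17004:
135401 = 7×17004 + 16373
17004 = 1×16373 + 631
16373 = 25×631 + 598
631 = 1×598 + 33
598 = 18×33 + 4
33 = 8×4 + 1
4 = 4×1 + 0
Since gcd(17004, 135401) = 1, back-substitute to write 1 as a combination:
1 = 33 − 8·4
1 = −8·598 + 145·33
1 = 145·631 − 153·598
1 = −153·16373 + 3970·631
1 = 3970·17004 − 4123·16373
1 = −4123·135401 + 32831·17004
So 17004·32831 ≡ 1 (mod 135401).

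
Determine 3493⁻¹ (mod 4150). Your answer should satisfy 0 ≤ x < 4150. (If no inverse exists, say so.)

Run Euclid on (4150, 3493):
4150 = 1*3493 + 657
3493 = 5*657 + 208
657 = 3*208 + 33
208 = 6*33 + 10
33 = 3*10 + 3
10 = 3*3 + 1
3 = 3*1 + 0
gcd = 1, so the inverse exists. Back-substitute:
1 = 10 − 3·3
1 = −3·33 + 10·10
1 = 10·208 − 63·33
1 = −63·657 + 199·208
1 = 199·3493 − 1058·657
1 = −1058·4150 + 1257·3493
So 3493·1257 ≡ 1 (mod 4150).

1257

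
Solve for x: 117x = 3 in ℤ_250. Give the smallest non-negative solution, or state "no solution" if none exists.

109

First find gcd(117, 250):
250 = 2×117 + 16
117 = 7×16 + 5
16 = 3×5 + 1
5 = 5×1 + 0
gcd = 1, so a unique solution mod 250 exists.
Back-substitute for the Bézout coefficients:
1 = 16 − 3·5
1 = −3·117 + 22·16
1 = 22·250 − 47·117
So 117·(-47) ≡ 1 (mod 250), giving 117⁻¹ ≡ 203.
x ≡ 117⁻¹·3 ≡ 203·3 ≡ 109 (mod 250).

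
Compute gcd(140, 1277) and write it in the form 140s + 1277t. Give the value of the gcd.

1

Repeated division:
1277 = 9×140 + 17
140 = 8×17 + 4
17 = 4×4 + 1
4 = 4×1 + 0
gcd(140, 1277) = 1.
Express as a combination:
1 = 17 − 4·4
1 = −4·140 + 33·17
1 = 33·1277 − 301·140
So 1 = (33)·1277 + (-301)·140.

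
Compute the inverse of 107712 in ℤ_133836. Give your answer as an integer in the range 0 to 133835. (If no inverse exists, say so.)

no inverse exists

Euclidean algorithm on 133836, 107712:
133836 = 1*107712 + 26124
107712 = 4*26124 + 3216
26124 = 8*3216 + 396
3216 = 8*396 + 48
396 = 8*48 + 12
48 = 4*12 + 0
The gcd is 12, not 1, hence no inverse exists.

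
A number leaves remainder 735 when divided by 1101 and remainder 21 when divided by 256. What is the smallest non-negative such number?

16149

Write x = 735 + 1101·k. Then 1101·k ≡ 21 − 735 ≡ 54 (mod 256).
Need 1101⁻¹ mod 256. Extended Euclid on (256, 77):
256 = 3×77 + 25
77 = 3×25 + 2
25 = 12×2 + 1
2 = 2×1 + 0
Back-substitute:
1 = 25 − 12·2
1 = −12·77 + 37·25
1 = 37·256 − 123·77
1101⁻¹ ≡ 133 (mod 256), so k ≡ 133·54 ≡ 14 (mod 256).
x = 735 + 1101·14 = 16149.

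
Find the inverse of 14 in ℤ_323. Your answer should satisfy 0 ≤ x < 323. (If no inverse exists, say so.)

300

Extended Euclidean algorithm:
323 = 23·14 + 1
14 = 14·1 + 0
gcd = 1, so the inverse exists. Back-substitute:
1 = 323 − 23·14
So 14·(-23) ≡ 1 (mod 323), and -23 ≡ 300 (mod 323).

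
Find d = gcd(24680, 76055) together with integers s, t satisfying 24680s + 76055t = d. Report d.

Euclidean algorithm:
76055 = 3·24680 + 2015
24680 = 12·2015 + 500
2015 = 4·500 + 15
500 = 33·15 + 5
15 = 3·5 + 0
gcd(24680, 76055) = 5.
Back-substituting:
5 = 500 − 33·15
5 = −33·2015 + 133·500
5 = 133·24680 − 1629·2015
5 = −1629·76055 + 5020·24680
So 5 = (-1629)·76055 + (5020)·24680.

5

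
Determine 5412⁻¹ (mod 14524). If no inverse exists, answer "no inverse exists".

no inverse exists

Compute gcd(5412, 14524):
14524 = 2×5412 + 3700
5412 = 1×3700 + 1712
3700 = 2×1712 + 276
1712 = 6×276 + 56
276 = 4×56 + 52
56 = 1×52 + 4
52 = 13×4 + 0
gcd(5412, 14524) = 4 ≠ 1, so 5412 has no multiplicative inverse modulo 14524.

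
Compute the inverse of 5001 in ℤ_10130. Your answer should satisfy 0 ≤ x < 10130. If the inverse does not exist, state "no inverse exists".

Run Euclid on (10130, 5001):
10130 = 2·5001 + 128
5001 = 39·128 + 9
128 = 14·9 + 2
9 = 4·2 + 1
2 = 2·1 + 0
gcd = 1, so the inverse exists. Back-substitute:
1 = 9 − 4·2
1 = −4·128 + 57·9
1 = 57·5001 − 2227·128
1 = −2227·10130 + 4511·5001
So 5001·4511 ≡ 1 (mod 10130).

4511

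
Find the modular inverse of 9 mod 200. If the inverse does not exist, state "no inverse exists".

89

Run Euclid on (200, 9):
200 = 22*9 + 2
9 = 4*2 + 1
2 = 2*1 + 0
gcd = 1, so the inverse exists. Back-substitute:
1 = 9 − 4·2
1 = −4·200 + 89·9
So 9·89 ≡ 1 (mod 200).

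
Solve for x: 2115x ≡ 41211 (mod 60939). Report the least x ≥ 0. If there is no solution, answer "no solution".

First find gcd(2115, 60939):
60939 = 28*2115 + 1719
2115 = 1*1719 + 396
1719 = 4*396 + 135
396 = 2*135 + 126
135 = 1*126 + 9
126 = 14*9 + 0
gcd = 9 and 9 | 41211, so solutions exist. Divide through by 9: 235x ≡ 4579 (mod 6771).
Now find 235⁻¹ mod 6771:
6771 = 28×235 + 191
235 = 1×191 + 44
191 = 4×44 + 15
44 = 2×15 + 14
15 = 1×14 + 1
14 = 14×1 + 0
Back-substitute:
1 = 15 − 14
1 = −44 + 3·15
1 = 3·191 − 13·44
1 = −13·235 + 16·191
1 = 16·6771 − 461·235
So 235·(-461) ≡ 1 (mod 6771), i.e. 235⁻¹ ≡ 6310.
Then x ≡ 6310·4579 ≡ 1633 (mod 6771); the smallest non-negative solution is x = 1633.

1633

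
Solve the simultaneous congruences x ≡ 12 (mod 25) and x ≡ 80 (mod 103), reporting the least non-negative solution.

2037

Write x = 12 + 25·k. Then 25·k ≡ 80 − 12 ≡ 68 (mod 103).
Need 25⁻¹ mod 103. Extended Euclid on (103, 25):
103 = 4·25 + 3
25 = 8·3 + 1
3 = 3·1 + 0
Back-substitute:
1 = 25 − 8·3
1 = −8·103 + 33·25
25⁻¹ ≡ 33 (mod 103), so k ≡ 33·68 ≡ 81 (mod 103).
x = 12 + 25·81 = 2037.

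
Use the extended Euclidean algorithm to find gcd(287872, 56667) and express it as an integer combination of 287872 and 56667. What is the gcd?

13

Repeated division:
287872 = 5×56667 + 4537
56667 = 12×4537 + 2223
4537 = 2×2223 + 91
2223 = 24×91 + 39
91 = 2×39 + 13
39 = 3×13 + 0
gcd(287872, 56667) = 13.
Express as a combination:
13 = 91 − 2·39
13 = −2·2223 + 49·91
13 = 49·4537 − 100·2223
13 = −100·56667 + 1249·4537
13 = 1249·287872 − 6345·56667
So 13 = (1249)·287872 + (-6345)·56667.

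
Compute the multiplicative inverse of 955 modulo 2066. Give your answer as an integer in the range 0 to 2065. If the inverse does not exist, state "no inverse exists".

Apply the Euclidean algorithm to 2066 and 955:
2066 = 2·955 + 156
955 = 6·156 + 19
156 = 8·19 + 4
19 = 4·4 + 3
4 = 1·3 + 1
3 = 3·1 + 0
Since gcd(955, 2066) = 1, back-substitute to write 1 as a combination:
1 = 4 − 3
1 = −19 + 5·4
1 = 5·156 − 41·19
1 = −41·955 + 251·156
1 = 251·2066 − 543·955
So 955·(-543) ≡ 1 (mod 2066), and -543 ≡ 1523 (mod 2066).

1523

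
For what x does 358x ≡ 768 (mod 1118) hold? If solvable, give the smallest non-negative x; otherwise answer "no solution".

First find gcd(358, 1118):
1118 = 3×358 + 44
358 = 8×44 + 6
44 = 7×6 + 2
6 = 3×2 + 0
gcd = 2 and 2 | 768, so solutions exist. Divide through by 2: 179x ≡ 384 (mod 559).
Now find 179⁻¹ mod 559:
559 = 3·179 + 22
179 = 8·22 + 3
22 = 7·3 + 1
3 = 3·1 + 0
Back-substitute:
1 = 22 − 7·3
1 = −7·179 + 57·22
1 = 57·559 − 178·179
So 179·(-178) ≡ 1 (mod 559), i.e. 179⁻¹ ≡ 381.
Then x ≡ 381·384 ≡ 405 (mod 559); the smallest non-negative solution is x = 405.

405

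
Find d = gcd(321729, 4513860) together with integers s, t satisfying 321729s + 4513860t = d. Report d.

3

Euclidean algorithm:
4513860 = 14×321729 + 9654
321729 = 33×9654 + 3147
9654 = 3×3147 + 213
3147 = 14×213 + 165
213 = 1×165 + 48
165 = 3×48 + 21
48 = 2×21 + 6
21 = 3×6 + 3
6 = 2×3 + 0
gcd(321729, 4513860) = 3.
Back-substituting:
3 = 21 − 3·6
3 = −3·48 + 7·21
3 = 7·165 − 24·48
3 = −24·213 + 31·165
3 = 31·3147 − 458·213
3 = −458·9654 + 1405·3147
3 = 1405·321729 − 46823·9654
3 = −46823·4513860 + 656927·321729
So 3 = (-46823)·4513860 + (656927)·321729.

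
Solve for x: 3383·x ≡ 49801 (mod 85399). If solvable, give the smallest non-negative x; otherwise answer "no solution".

38183

First find gcd(3383, 85399):
85399 = 25×3383 + 824
3383 = 4×824 + 87
824 = 9×87 + 41
87 = 2×41 + 5
41 = 8×5 + 1
5 = 5×1 + 0
gcd = 1, so a unique solution mod 85399 exists.
Back-substitute for the Bézout coefficients:
1 = 41 − 8·5
1 = −8·87 + 17·41
1 = 17·824 − 161·87
1 = −161·3383 + 661·824
1 = 661·85399 − 16686·3383
So 3383·(-16686) ≡ 1 (mod 85399), giving 3383⁻¹ ≡ 68713.
x ≡ 3383⁻¹·49801 ≡ 68713·49801 ≡ 38183 (mod 85399).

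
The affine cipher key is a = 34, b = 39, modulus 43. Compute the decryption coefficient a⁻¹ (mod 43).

Apply the Euclidean algorithm to 43 and 34:
43 = 1·34 + 9
34 = 3·9 + 7
9 = 1·7 + 2
7 = 3·2 + 1
2 = 2·1 + 0
The gcd is 1. Working backward:
1 = 7 − 3·2
1 = −3·9 + 4·7
1 = 4·34 − 15·9
1 = −15·43 + 19·34
So 34·19 ≡ 1 (mod 43).

19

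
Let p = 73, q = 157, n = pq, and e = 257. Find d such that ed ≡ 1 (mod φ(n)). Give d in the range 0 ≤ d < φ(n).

φ(n) = (p−1)(q−1) = 72·156 = 11232.
Need d with 257·d ≡ 1 (mod 11232). Apply the extended Euclidean algorithm:
11232 = 43·257 + 181
257 = 1·181 + 76
181 = 2·76 + 29
76 = 2·29 + 18
29 = 1·18 + 11
18 = 1·11 + 7
11 = 1·7 + 4
7 = 1·4 + 3
4 = 1·3 + 1
3 = 3·1 + 0
Back-substitute:
1 = 4 − 3
1 = −7 + 2·4
1 = 2·11 − 3·7
1 = −3·18 + 5·11
1 = 5·29 − 8·18
1 = −8·76 + 21·29
1 = 21·181 − 50·76
1 = −50·257 + 71·181
1 = 71·11232 − 3103·257
So 257·(-3103) ≡ 1 (mod 11232), hence d ≡ -3103 ≡ 8129 (mod 11232).

8129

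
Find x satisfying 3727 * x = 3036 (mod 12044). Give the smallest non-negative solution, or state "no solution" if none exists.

First find gcd(3727, 12044):
12044 = 3·3727 + 863
3727 = 4·863 + 275
863 = 3·275 + 38
275 = 7·38 + 9
38 = 4·9 + 2
9 = 4·2 + 1
2 = 2·1 + 0
gcd = 1, so a unique solution mod 12044 exists.
Back-substitute for the Bézout coefficients:
1 = 9 − 4·2
1 = −4·38 + 17·9
1 = 17·275 − 123·38
1 = −123·863 + 386·275
1 = 386·3727 − 1667·863
1 = −1667·12044 + 5387·3727
So 3727·(5387) ≡ 1 (mod 12044), giving 3727⁻¹ ≡ 5387.
x ≡ 3727⁻¹·3036 ≡ 5387·3036 ≡ 11224 (mod 12044).

11224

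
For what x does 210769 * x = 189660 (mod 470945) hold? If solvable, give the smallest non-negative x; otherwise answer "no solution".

First find gcd(210769, 470945):
470945 = 2·210769 + 49407
210769 = 4·49407 + 13141
49407 = 3·13141 + 9984
13141 = 1·9984 + 3157
9984 = 3·3157 + 513
3157 = 6·513 + 79
513 = 6·79 + 39
79 = 2·39 + 1
39 = 39·1 + 0
gcd = 1, so a unique solution mod 470945 exists.
Back-substitute for the Bézout coefficients:
1 = 79 − 2·39
1 = −2·513 + 13·79
1 = 13·3157 − 80·513
1 = −80·9984 + 253·3157
1 = 253·13141 − 333·9984
1 = −333·49407 + 1252·13141
1 = 1252·210769 − 5341·49407
1 = −5341·470945 + 11934·210769
So 210769·(11934) ≡ 1 (mod 470945), giving 210769⁻¹ ≡ 11934.
x ≡ 210769⁻¹·189660 ≡ 11934·189660 ≡ 40770 (mod 470945).

40770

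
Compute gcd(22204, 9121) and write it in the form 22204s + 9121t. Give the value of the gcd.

Euclidean algorithm:
22204 = 2*9121 + 3962
9121 = 2*3962 + 1197
3962 = 3*1197 + 371
1197 = 3*371 + 84
371 = 4*84 + 35
84 = 2*35 + 14
35 = 2*14 + 7
14 = 2*7 + 0
gcd(22204, 9121) = 7.
Back-substituting:
7 = 35 − 2·14
7 = −2·84 + 5·35
7 = 5·371 − 22·84
7 = −22·1197 + 71·371
7 = 71·3962 − 235·1197
7 = −235·9121 + 541·3962
7 = 541·22204 − 1317·9121
So 7 = (541)·22204 + (-1317)·9121.

7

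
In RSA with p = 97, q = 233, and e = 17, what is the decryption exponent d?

φ(n) = (p−1)(q−1) = 96·232 = 22272.
Need d with 17·d ≡ 1 (mod 22272). Apply the extended Euclidean algorithm:
22272 = 1310*17 + 2
17 = 8*2 + 1
2 = 2*1 + 0
Back-substitute:
1 = 17 − 8·2
1 = −8·22272 + 10481·17
So 17·10481 ≡ 1 (mod 22272), hence d = 10481.

10481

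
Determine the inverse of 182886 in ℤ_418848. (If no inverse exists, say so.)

no inverse exists

Compute gcd(182886, 418848):
418848 = 2×182886 + 53076
182886 = 3×53076 + 23658
53076 = 2×23658 + 5760
23658 = 4×5760 + 618
5760 = 9×618 + 198
618 = 3×198 + 24
198 = 8×24 + 6
24 = 4×6 + 0
gcd(182886, 418848) = 6 ≠ 1, so 182886 has no multiplicative inverse modulo 418848.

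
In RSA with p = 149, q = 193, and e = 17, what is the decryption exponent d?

25073

φ(n) = (p−1)(q−1) = 148·192 = 28416.
Need d with 17·d ≡ 1 (mod 28416). Apply the extended Euclidean algorithm:
28416 = 1671×17 + 9
17 = 1×9 + 8
9 = 1×8 + 1
8 = 8×1 + 0
Back-substitute:
1 = 9 − 8
1 = −17 + 2·9
1 = 2·28416 − 3343·17
So 17·(-3343) ≡ 1 (mod 28416), hence d ≡ -3343 ≡ 25073 (mod 28416).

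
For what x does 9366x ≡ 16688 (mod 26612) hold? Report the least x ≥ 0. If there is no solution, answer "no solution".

First find gcd(9366, 26612):
26612 = 2×9366 + 7880
9366 = 1×7880 + 1486
7880 = 5×1486 + 450
1486 = 3×450 + 136
450 = 3×136 + 42
136 = 3×42 + 10
42 = 4×10 + 2
10 = 5×2 + 0
gcd = 2 and 2 | 16688, so solutions exist. Divide through by 2: 4683x ≡ 8344 (mod 13306).
Now find 4683⁻¹ mod 13306:
13306 = 2·4683 + 3940
4683 = 1·3940 + 743
3940 = 5·743 + 225
743 = 3·225 + 68
225 = 3·68 + 21
68 = 3·21 + 5
21 = 4·5 + 1
5 = 5·1 + 0
Back-substitute:
1 = 21 − 4·5
1 = −4·68 + 13·21
1 = 13·225 − 43·68
1 = −43·743 + 142·225
1 = 142·3940 − 753·743
1 = −753·4683 + 895·3940
1 = 895·13306 − 2543·4683
So 4683·(-2543) ≡ 1 (mod 13306), i.e. 4683⁻¹ ≡ 10763.
Then x ≡ 10763·8344 ≡ 4278 (mod 13306); the smallest non-negative solution is x = 4278.

4278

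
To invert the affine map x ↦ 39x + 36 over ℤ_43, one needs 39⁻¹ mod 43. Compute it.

32

Run Euclid on (43, 39):
43 = 1*39 + 4
39 = 9*4 + 3
4 = 1*3 + 1
3 = 3*1 + 0
Since gcd(39, 43) = 1, back-substitute to write 1 as a combination:
1 = 4 − 3
1 = −39 + 10·4
1 = 10·43 − 11·39
Thus 39·(-11) ≡ 1 (mod 43); reducing, -11 mod 43 = 32.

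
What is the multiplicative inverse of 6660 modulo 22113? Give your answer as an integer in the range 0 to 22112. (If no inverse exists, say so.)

Compute gcd(6660, 22113):
22113 = 3*6660 + 2133
6660 = 3*2133 + 261
2133 = 8*261 + 45
261 = 5*45 + 36
45 = 1*36 + 9
36 = 4*9 + 0
The gcd is 9, not 1, hence no inverse exists.

no inverse exists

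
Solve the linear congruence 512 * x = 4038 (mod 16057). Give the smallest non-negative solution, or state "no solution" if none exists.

8350

First find gcd(512, 16057):
16057 = 31×512 + 185
512 = 2×185 + 142
185 = 1×142 + 43
142 = 3×43 + 13
43 = 3×13 + 4
13 = 3×4 + 1
4 = 4×1 + 0
gcd = 1, so a unique solution mod 16057 exists.
Back-substitute for the Bézout coefficients:
1 = 13 − 3·4
1 = −3·43 + 10·13
1 = 10·142 − 33·43
1 = −33·185 + 43·142
1 = 43·512 − 119·185
1 = −119·16057 + 3732·512
So 512·(3732) ≡ 1 (mod 16057), giving 512⁻¹ ≡ 3732.
x ≡ 512⁻¹·4038 ≡ 3732·4038 ≡ 8350 (mod 16057).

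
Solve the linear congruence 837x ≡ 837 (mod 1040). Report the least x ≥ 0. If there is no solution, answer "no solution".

1

First find gcd(837, 1040):
1040 = 1×837 + 203
837 = 4×203 + 25
203 = 8×25 + 3
25 = 8×3 + 1
3 = 3×1 + 0
gcd = 1, so a unique solution mod 1040 exists.
Back-substitute for the Bézout coefficients:
1 = 25 − 8·3
1 = −8·203 + 65·25
1 = 65·837 − 268·203
1 = −268·1040 + 333·837
So 837·(333) ≡ 1 (mod 1040), giving 837⁻¹ ≡ 333.
x ≡ 837⁻¹·837 ≡ 333·837 ≡ 1 (mod 1040).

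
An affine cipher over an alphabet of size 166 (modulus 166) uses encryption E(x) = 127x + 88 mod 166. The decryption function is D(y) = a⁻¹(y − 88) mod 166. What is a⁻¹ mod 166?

17

gcd(166, 127) by repeated division:
166 = 1·127 + 39
127 = 3·39 + 10
39 = 3·10 + 9
10 = 1·9 + 1
9 = 9·1 + 0
Since gcd(127, 166) = 1, back-substitute to write 1 as a combination:
1 = 10 − 9
1 = −39 + 4·10
1 = 4·127 − 13·39
1 = −13·166 + 17·127
So 127·17 ≡ 1 (mod 166).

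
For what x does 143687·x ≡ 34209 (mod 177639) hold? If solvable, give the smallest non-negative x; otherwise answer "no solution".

First find gcd(143687, 177639):
177639 = 1×143687 + 33952
143687 = 4×33952 + 7879
33952 = 4×7879 + 2436
7879 = 3×2436 + 571
2436 = 4×571 + 152
571 = 3×152 + 115
152 = 1×115 + 37
115 = 3×37 + 4
37 = 9×4 + 1
4 = 4×1 + 0
gcd = 1, so a unique solution mod 177639 exists.
Back-substitute for the Bézout coefficients:
1 = 37 − 9·4
1 = −9·115 + 28·37
1 = 28·152 − 37·115
1 = −37·571 + 139·152
1 = 139·2436 − 593·571
1 = −593·7879 + 1918·2436
1 = 1918·33952 − 8265·7879
1 = −8265·143687 + 34978·33952
1 = 34978·177639 − 43243·143687
So 143687·(-43243) ≡ 1 (mod 177639), giving 143687⁻¹ ≡ 134396.
x ≡ 143687⁻¹·34209 ≡ 134396·34209 ≡ 77805 (mod 177639).

77805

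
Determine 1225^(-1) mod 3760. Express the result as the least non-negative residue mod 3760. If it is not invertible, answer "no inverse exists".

Euclidean algorithm on 3760, 1225:
3760 = 3·1225 + 85
1225 = 14·85 + 35
85 = 2·35 + 15
35 = 2·15 + 5
15 = 3·5 + 0
Since gcd = 5 > 1, 1225 is not a unit mod 3760.

no inverse exists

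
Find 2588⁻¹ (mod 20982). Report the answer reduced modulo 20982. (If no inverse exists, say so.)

no inverse exists

Euclidean algorithm on 20982, 2588:
20982 = 8×2588 + 278
2588 = 9×278 + 86
278 = 3×86 + 20
86 = 4×20 + 6
20 = 3×6 + 2
6 = 3×2 + 0
The gcd is 2, not 1, hence no inverse exists.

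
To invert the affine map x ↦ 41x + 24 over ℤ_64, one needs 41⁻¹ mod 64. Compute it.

25

Run Euclid on (64, 41):
64 = 1×41 + 23
41 = 1×23 + 18
23 = 1×18 + 5
18 = 3×5 + 3
5 = 1×3 + 2
3 = 1×2 + 1
2 = 2×1 + 0
Since gcd(41, 64) = 1, back-substitute to write 1 as a combination:
1 = 3 − 2
1 = −5 + 2·3
1 = 2·18 − 7·5
1 = −7·23 + 9·18
1 = 9·41 − 16·23
1 = −16·64 + 25·41
So 41·25 ≡ 1 (mod 64).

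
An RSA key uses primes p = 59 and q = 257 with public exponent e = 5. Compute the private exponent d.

φ(n) = (p−1)(q−1) = 58·256 = 14848.
Need d with 5·d ≡ 1 (mod 14848). Apply the extended Euclidean algorithm:
14848 = 2969·5 + 3
5 = 1·3 + 2
3 = 1·2 + 1
2 = 2·1 + 0
Back-substitute:
1 = 3 − 2
1 = −5 + 2·3
1 = 2·14848 − 5939·5
So 5·(-5939) ≡ 1 (mod 14848), hence d ≡ -5939 ≡ 8909 (mod 14848).

8909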